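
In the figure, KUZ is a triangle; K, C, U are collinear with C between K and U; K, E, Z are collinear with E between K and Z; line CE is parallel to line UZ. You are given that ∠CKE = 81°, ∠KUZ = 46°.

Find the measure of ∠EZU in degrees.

∠EZU = 53°

1. ∠UKZ = 81°  [C on KU, E on KZ]
2. ∠KZU = 53°  [△KUZ]
3. ∠EZU = 53°  [E on ray ZK]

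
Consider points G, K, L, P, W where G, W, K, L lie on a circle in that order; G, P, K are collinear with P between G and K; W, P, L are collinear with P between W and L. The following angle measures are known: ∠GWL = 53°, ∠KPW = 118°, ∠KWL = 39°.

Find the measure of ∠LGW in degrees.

∠LGW = 104°

1. ∠GPL = 118°  [vertical angles at P]
2. ∠KGL = 39°  [same arc KL]
3. ∠GLW = 23°  [△GPL]
4. ∠LGW = 104°  [△GWL]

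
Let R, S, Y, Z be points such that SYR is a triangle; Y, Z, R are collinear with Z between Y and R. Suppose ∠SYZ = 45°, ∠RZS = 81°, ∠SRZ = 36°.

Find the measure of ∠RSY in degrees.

∠RSY = 99°

1. ∠RYS = 45°  [Z on ray YR]
2. ∠SRY = 36°  [Z on ray RY]
3. ∠RSY = 99°  [△SYR]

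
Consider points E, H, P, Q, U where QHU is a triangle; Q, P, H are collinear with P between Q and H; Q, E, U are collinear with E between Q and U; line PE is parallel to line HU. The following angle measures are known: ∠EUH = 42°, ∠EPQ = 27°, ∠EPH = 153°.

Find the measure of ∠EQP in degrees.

∠EQP = 111°

1. ∠HUQ = 42°  [E on ray UQ]
2. ∠QHU = 27°  [PE∥HU, corresponding at P]
3. ∠HQU = 111°  [△QHU]
4. ∠EQP = 111°  [P on QH, E on QU]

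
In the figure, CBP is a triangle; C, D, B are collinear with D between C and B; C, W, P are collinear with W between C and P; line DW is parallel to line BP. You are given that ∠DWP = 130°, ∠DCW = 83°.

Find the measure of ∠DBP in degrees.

∠DBP = 47°

1. ∠CWD = 50°  [linear pair at W on CP]
2. ∠CDW = 47°  [△CDW]
3. ∠BDW = 133°  [linear pair at D on CB]
4. ∠DBP = 47°  [DW∥BP, co-interior at B–D]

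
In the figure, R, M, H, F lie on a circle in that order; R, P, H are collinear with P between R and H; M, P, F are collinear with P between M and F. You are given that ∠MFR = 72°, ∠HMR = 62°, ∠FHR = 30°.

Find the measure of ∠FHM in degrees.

∠FHM = 102°

1. ∠MHR = 72°  [same arc RM]
2. ∠HFR = 118°  [cyclic RMHF, opposite ∠M+∠F]
3. ∠HRM = 46°  [△RMH]
4. ∠FRH = 32°  [△RHF]
5. ∠HFM = 46°  [same arc MH]
6. ∠FMH = 32°  [same arc HF]
7. ∠FHM = 102°  [△MHF]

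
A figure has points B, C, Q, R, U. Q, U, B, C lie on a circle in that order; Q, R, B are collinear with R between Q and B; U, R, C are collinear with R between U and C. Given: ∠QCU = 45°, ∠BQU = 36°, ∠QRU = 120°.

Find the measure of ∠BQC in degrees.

∠BQC = 75°

1. ∠QBU = 45°  [same arc QU]
2. ∠BRU = 60°  [linear pair at R on QB]
3. ∠BUC = 75°  [△URB]
4. ∠BQC = 75°  [same arc BC]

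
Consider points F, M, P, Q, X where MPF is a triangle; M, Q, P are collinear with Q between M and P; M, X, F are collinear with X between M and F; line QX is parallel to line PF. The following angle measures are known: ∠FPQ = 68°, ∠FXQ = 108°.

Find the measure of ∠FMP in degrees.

∠FMP = 40°

1. ∠FPM = 68°  [Q on ray PM]
2. ∠MXQ = 72°  [linear pair at X on MF]
3. ∠MQX = 68°  [QX∥PF, corresponding at Q]
4. ∠QMX = 40°  [△MQX]
5. ∠FMP = 40°  [Q on MP, X on MF]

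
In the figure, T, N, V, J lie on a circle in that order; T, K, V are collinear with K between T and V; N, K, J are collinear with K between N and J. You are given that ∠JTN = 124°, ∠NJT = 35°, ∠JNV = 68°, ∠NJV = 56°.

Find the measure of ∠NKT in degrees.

1. ∠JNT = 21°  [△TNJ]
2. ∠NTV = 56°  [same arc NV]
3. ∠NKT = 103°  [△TKN]

∠NKT = 103°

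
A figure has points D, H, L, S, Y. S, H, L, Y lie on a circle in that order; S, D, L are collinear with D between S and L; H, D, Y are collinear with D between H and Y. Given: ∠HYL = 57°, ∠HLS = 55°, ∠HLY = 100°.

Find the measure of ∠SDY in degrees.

1. ∠LHY = 23°  [△HLY]
2. ∠HYS = 55°  [same arc SH]
3. ∠LSY = 23°  [same arc LY]
4. ∠SDY = 102°  [△SDY]

∠SDY = 102°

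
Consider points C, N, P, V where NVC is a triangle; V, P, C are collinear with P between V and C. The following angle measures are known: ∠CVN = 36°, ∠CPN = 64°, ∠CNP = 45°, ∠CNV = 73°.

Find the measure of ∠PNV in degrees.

1. ∠NVP = 36°  [P on ray VC]
2. ∠NPV = 116°  [linear pair at P on VC]
3. ∠PNV = 28°  [△NVP]

∠PNV = 28°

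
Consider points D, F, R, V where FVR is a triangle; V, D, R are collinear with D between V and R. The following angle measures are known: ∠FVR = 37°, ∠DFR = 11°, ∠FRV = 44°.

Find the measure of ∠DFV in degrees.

1. ∠DVF = 37°  [D on ray VR]
2. ∠DRF = 44°  [D on ray RV]
3. ∠FDR = 125°  [△FDR]
4. ∠FDV = 55°  [linear pair at D on VR]
5. ∠DFV = 88°  [△FVD]

∠DFV = 88°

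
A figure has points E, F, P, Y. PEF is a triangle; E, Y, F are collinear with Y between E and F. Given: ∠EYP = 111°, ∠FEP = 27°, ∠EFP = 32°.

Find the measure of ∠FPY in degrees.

1. ∠FYP = 69°  [linear pair at Y on EF]
2. ∠PFY = 32°  [Y on ray FE]
3. ∠FPY = 79°  [△PYF]

∠FPY = 79°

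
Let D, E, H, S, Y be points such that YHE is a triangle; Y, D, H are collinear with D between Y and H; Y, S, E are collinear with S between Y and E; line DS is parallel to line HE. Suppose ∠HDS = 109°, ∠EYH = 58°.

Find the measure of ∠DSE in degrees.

1. ∠SDY = 71°  [linear pair at D on YH]
2. ∠DYS = 58°  [D on YH, S on YE]
3. ∠DSY = 51°  [△YDS]
4. ∠DSE = 129°  [linear pair at S on YE]

∠DSE = 129°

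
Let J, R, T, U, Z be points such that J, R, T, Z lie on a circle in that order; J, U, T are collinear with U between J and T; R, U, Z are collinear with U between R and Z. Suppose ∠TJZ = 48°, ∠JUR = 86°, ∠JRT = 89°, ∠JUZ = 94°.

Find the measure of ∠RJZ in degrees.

∠RJZ = 101°

1. ∠JZR = 38°  [△JUZ]
2. ∠JZT = 91°  [cyclic JRTZ, opposite ∠R+∠Z]
3. ∠JTZ = 41°  [△JTZ]
4. ∠JRZ = 41°  [same arc JZ]
5. ∠RJZ = 101°  [△JRZ]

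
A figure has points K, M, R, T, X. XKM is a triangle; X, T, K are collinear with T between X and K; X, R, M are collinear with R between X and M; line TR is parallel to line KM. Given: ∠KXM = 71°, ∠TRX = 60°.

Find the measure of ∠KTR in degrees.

∠KTR = 131°

1. ∠RXT = 71°  [T on XK, R on XM]
2. ∠RTX = 49°  [△XTR]
3. ∠KTR = 131°  [linear pair at T on XK]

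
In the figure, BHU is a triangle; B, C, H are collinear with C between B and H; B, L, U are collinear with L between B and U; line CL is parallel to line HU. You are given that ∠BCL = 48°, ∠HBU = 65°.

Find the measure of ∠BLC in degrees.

1. ∠BHU = 48°  [CL∥HU, corresponding at C]
2. ∠BUH = 67°  [△BHU]
3. ∠BLC = 67°  [CL∥HU, corresponding at L]

∠BLC = 67°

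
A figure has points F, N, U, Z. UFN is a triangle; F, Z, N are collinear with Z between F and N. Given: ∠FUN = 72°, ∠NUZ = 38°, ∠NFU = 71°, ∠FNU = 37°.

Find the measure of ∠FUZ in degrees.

∠FUZ = 34°

1. ∠UFZ = 71°  [Z on ray FN]
2. ∠UNZ = 37°  [Z on ray NF]
3. ∠NZU = 105°  [△UZN]
4. ∠FZU = 75°  [linear pair at Z on FN]
5. ∠FUZ = 34°  [△UFZ]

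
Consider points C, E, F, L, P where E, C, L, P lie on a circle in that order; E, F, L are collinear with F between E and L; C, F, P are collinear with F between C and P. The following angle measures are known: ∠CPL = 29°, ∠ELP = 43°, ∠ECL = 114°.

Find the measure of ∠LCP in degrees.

1. ∠EPL = 66°  [cyclic ECLP, opposite ∠C+∠P]
2. ∠LEP = 71°  [△ELP]
3. ∠LCP = 71°  [same arc LP]

∠LCP = 71°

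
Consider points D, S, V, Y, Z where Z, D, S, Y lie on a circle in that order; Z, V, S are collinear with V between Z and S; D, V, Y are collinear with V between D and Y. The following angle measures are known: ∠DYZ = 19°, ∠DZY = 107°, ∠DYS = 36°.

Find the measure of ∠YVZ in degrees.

1. ∠DSZ = 19°  [same arc ZD]
2. ∠DSY = 73°  [cyclic ZDSY, opposite ∠Z+∠S]
3. ∠SDY = 71°  [△DSY]
4. ∠DVS = 90°  [△DVS]
5. ∠YVZ = 90°  [vertical angles at V]

∠YVZ = 90°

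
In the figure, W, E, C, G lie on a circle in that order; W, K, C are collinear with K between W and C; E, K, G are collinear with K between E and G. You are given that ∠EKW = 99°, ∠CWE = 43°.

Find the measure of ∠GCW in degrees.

∠GCW = 38°

1. ∠CKG = 99°  [vertical angles at K]
2. ∠CGE = 43°  [same arc EC]
3. ∠GCW = 38°  [△CKG]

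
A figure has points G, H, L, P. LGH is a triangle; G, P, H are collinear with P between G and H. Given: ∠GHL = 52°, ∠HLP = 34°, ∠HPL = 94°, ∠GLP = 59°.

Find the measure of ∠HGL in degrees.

1. ∠GPL = 86°  [linear pair at P on GH]
2. ∠LGP = 35°  [△LGP]
3. ∠HGL = 35°  [P on ray GH]

∠HGL = 35°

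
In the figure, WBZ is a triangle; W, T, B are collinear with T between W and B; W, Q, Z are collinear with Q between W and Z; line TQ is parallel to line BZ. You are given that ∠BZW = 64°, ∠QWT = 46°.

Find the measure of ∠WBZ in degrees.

∠WBZ = 70°

1. ∠TQW = 64°  [TQ∥BZ, corresponding at Q]
2. ∠QTW = 70°  [△WTQ]
3. ∠WBZ = 70°  [TQ∥BZ, corresponding at T]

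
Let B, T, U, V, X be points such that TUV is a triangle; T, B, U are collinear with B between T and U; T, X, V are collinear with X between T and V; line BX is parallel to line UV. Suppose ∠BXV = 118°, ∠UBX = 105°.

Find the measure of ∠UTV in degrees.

∠UTV = 43°

1. ∠BXT = 62°  [linear pair at X on TV]
2. ∠TBX = 75°  [linear pair at B on TU]
3. ∠BTX = 43°  [△TBX]
4. ∠UTV = 43°  [B on TU, X on TV]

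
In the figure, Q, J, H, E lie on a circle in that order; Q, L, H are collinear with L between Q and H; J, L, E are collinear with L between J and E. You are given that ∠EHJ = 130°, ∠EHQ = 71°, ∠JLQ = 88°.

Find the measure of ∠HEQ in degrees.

∠HEQ = 80°

1. ∠EQJ = 50°  [cyclic QJHE, opposite ∠Q+∠H]
2. ∠EJQ = 71°  [same arc QE]
3. ∠ELH = 88°  [vertical angles at L]
4. ∠JEQ = 59°  [△QJE]
5. ∠ELQ = 92°  [linear pair at L on QH]
6. ∠EQH = 29°  [△QLE]
7. ∠HEQ = 80°  [△QHE]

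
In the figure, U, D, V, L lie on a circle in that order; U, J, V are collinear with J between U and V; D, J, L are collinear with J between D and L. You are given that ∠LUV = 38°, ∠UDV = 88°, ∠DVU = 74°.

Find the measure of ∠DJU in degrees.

1. ∠LDV = 38°  [same arc VL]
2. ∠DJV = 68°  [△DJV]
3. ∠DJU = 112°  [linear pair at J on UV]

∠DJU = 112°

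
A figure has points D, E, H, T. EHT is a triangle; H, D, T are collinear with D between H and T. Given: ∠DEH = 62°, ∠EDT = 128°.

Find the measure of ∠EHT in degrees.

∠EHT = 66°

1. ∠EDH = 52°  [linear pair at D on HT]
2. ∠DHE = 66°  [△EHD]
3. ∠EHT = 66°  [D on ray HT]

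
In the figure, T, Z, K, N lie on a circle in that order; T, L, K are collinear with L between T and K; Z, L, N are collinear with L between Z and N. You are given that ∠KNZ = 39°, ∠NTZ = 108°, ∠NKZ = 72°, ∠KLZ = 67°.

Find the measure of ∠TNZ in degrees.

1. ∠KZN = 69°  [△ZKN]
2. ∠NLT = 67°  [vertical angles at L]
3. ∠KTN = 69°  [same arc KN]
4. ∠TNZ = 44°  [△TLN]

∠TNZ = 44°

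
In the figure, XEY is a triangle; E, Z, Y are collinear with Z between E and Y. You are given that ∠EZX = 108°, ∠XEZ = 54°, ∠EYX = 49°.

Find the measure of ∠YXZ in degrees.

1. ∠XZY = 72°  [linear pair at Z on EY]
2. ∠XYZ = 49°  [Z on ray YE]
3. ∠YXZ = 59°  [△XZY]

∠YXZ = 59°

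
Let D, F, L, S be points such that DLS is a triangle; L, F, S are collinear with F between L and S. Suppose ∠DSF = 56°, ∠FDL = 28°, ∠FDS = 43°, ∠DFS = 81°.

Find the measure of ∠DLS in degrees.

1. ∠DFL = 99°  [linear pair at F on LS]
2. ∠DLF = 53°  [△DLF]
3. ∠DLS = 53°  [F on ray LS]

∠DLS = 53°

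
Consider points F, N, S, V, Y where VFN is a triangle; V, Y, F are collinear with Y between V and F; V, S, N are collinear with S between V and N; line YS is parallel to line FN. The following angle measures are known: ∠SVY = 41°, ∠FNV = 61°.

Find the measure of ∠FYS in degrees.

1. ∠FVN = 41°  [Y on VF, S on VN]
2. ∠NFV = 78°  [△VFN]
3. ∠SYV = 78°  [YS∥FN, corresponding at Y]
4. ∠FYS = 102°  [linear pair at Y on VF]

∠FYS = 102°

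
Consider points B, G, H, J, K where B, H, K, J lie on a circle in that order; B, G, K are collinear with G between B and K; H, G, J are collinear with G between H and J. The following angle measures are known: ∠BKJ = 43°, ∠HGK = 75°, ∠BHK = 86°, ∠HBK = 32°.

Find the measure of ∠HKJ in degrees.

1. ∠BKH = 62°  [△BHK]
2. ∠HJK = 32°  [same arc HK]
3. ∠JHK = 43°  [△HGK]
4. ∠HKJ = 105°  [△HKJ]

∠HKJ = 105°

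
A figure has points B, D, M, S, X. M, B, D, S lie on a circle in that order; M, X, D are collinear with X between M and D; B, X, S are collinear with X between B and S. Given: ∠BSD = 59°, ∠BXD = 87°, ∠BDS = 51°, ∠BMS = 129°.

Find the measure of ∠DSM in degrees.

∠DSM = 82°

1. ∠BMD = 59°  [same arc BD]
2. ∠DBS = 70°  [△BDS]
3. ∠BDM = 23°  [△BXD]
4. ∠DBM = 98°  [△MBD]
5. ∠DSM = 82°  [cyclic MBDS, opposite ∠B+∠S]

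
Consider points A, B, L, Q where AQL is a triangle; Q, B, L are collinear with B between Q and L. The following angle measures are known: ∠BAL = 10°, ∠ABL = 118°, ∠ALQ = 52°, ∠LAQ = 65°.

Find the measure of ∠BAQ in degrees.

∠BAQ = 55°

1. ∠ABQ = 62°  [linear pair at B on QL]
2. ∠AQL = 63°  [△AQL]
3. ∠AQB = 63°  [B on ray QL]
4. ∠BAQ = 55°  [△AQB]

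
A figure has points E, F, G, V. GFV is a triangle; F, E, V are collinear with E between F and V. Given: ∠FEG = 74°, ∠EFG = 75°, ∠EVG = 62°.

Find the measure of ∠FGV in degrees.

∠FGV = 43°

1. ∠GFV = 75°  [E on ray FV]
2. ∠FVG = 62°  [E on ray VF]
3. ∠FGV = 43°  [△GFV]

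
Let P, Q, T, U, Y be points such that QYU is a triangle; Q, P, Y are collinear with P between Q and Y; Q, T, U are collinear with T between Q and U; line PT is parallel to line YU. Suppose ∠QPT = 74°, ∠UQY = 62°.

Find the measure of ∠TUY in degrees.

1. ∠QYU = 74°  [PT∥YU, corresponding at P]
2. ∠QUY = 44°  [△QYU]
3. ∠TUY = 44°  [T on ray UQ]

∠TUY = 44°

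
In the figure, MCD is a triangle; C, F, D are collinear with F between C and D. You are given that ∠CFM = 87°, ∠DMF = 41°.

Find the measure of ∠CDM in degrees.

∠CDM = 46°

1. ∠DFM = 93°  [linear pair at F on CD]
2. ∠FDM = 46°  [△MFD]
3. ∠CDM = 46°  [F on ray DC]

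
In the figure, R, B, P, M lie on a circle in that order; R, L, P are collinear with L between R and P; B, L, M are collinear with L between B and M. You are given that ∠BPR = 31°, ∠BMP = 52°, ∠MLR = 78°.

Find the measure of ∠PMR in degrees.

1. ∠BMR = 31°  [same arc RB]
2. ∠MLP = 102°  [linear pair at L on RP]
3. ∠MRP = 71°  [△RLM]
4. ∠MPR = 26°  [△PLM]
5. ∠PMR = 83°  [△RPM]

∠PMR = 83°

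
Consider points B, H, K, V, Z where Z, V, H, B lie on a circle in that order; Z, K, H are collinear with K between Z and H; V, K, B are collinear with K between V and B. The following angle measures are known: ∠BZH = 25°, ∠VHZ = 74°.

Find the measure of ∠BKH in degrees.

∠BKH = 99°

1. ∠VBZ = 74°  [same arc ZV]
2. ∠BKZ = 81°  [△ZKB]
3. ∠BKH = 99°  [linear pair at K on ZH]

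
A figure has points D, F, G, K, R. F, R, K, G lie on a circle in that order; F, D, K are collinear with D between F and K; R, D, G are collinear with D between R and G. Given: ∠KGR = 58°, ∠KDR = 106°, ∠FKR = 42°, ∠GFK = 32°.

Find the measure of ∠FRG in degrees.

∠FRG = 48°

1. ∠KFR = 58°  [same arc RK]
2. ∠FDR = 74°  [linear pair at D on FK]
3. ∠FRG = 48°  [△FDR]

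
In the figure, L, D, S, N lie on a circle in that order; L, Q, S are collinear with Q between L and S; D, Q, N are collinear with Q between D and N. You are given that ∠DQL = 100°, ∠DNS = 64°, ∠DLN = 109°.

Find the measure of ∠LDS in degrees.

1. ∠DQS = 80°  [linear pair at Q on LS]
2. ∠DLS = 64°  [same arc DS]
3. ∠DSN = 71°  [cyclic LDSN, opposite ∠L+∠S]
4. ∠NDS = 45°  [△DSN]
5. ∠DSL = 55°  [△DQS]
6. ∠LDS = 61°  [△LDS]

∠LDS = 61°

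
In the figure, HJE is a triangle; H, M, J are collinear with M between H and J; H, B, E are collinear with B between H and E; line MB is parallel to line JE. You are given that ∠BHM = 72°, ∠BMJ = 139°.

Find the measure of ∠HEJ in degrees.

∠HEJ = 67°

1. ∠BMH = 41°  [linear pair at M on HJ]
2. ∠HBM = 67°  [△HMB]
3. ∠HEJ = 67°  [MB∥JE, corresponding at B]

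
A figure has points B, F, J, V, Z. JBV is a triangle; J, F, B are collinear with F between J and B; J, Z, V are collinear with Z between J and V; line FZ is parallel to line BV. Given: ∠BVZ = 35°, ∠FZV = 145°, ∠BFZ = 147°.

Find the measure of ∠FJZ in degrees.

∠FJZ = 112°

1. ∠FZJ = 35°  [linear pair at Z on JV]
2. ∠JFZ = 33°  [linear pair at F on JB]
3. ∠FJZ = 112°  [△JFZ]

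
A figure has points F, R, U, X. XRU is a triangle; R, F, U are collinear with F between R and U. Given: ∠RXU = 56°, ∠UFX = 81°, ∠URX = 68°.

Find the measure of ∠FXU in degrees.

1. ∠RUX = 56°  [△XRU]
2. ∠FUX = 56°  [F on ray UR]
3. ∠FXU = 43°  [△XFU]

∠FXU = 43°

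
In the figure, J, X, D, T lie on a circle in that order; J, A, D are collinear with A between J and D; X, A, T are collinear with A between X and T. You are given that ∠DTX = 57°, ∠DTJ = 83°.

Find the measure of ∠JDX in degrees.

∠JDX = 26°

1. ∠DJX = 57°  [same arc XD]
2. ∠DXJ = 97°  [cyclic JXDT, opposite ∠X+∠T]
3. ∠JDX = 26°  [△JXD]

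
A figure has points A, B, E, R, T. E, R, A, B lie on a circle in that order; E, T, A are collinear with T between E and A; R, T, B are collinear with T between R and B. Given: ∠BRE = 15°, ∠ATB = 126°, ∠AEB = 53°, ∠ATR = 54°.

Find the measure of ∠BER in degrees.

∠BER = 92°

1. ∠BTE = 54°  [linear pair at T on EA]
2. ∠EBR = 73°  [△ETB]
3. ∠BER = 92°  [△ERB]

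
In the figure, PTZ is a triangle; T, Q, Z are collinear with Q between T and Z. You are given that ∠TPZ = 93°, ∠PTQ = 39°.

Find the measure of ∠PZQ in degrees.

1. ∠PTZ = 39°  [Q on ray TZ]
2. ∠PZT = 48°  [△PTZ]
3. ∠PZQ = 48°  [Q on ray ZT]

∠PZQ = 48°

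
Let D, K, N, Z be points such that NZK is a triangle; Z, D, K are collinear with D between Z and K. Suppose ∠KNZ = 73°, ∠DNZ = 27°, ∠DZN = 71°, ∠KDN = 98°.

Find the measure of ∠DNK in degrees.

1. ∠KZN = 71°  [D on ray ZK]
2. ∠NKZ = 36°  [△NZK]
3. ∠DKN = 36°  [D on ray KZ]
4. ∠DNK = 46°  [△NDK]

∠DNK = 46°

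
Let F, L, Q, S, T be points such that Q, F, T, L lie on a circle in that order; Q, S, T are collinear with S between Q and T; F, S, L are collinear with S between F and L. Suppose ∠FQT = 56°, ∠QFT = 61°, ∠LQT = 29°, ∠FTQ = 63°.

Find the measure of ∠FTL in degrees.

∠FTL = 95°

1. ∠FLT = 56°  [same arc FT]
2. ∠LFT = 29°  [same arc TL]
3. ∠FTL = 95°  [△FTL]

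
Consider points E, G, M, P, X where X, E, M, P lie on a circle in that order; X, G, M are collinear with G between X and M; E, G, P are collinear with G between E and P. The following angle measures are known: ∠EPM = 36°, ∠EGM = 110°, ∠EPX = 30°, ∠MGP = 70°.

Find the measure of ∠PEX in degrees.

1. ∠EXM = 36°  [same arc EM]
2. ∠EGX = 70°  [linear pair at G on XM]
3. ∠PEX = 74°  [△XGE]

∠PEX = 74°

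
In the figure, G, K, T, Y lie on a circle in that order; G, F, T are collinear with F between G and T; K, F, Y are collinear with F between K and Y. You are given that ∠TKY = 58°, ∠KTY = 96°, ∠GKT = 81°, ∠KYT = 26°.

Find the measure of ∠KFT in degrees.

1. ∠KGT = 26°  [same arc KT]
2. ∠GTK = 73°  [△GKT]
3. ∠KFT = 49°  [△KFT]

∠KFT = 49°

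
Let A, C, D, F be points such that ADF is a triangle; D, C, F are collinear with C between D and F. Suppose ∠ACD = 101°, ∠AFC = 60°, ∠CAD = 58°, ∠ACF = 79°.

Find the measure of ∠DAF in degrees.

1. ∠ADC = 21°  [△ADC]
2. ∠AFD = 60°  [C on ray FD]
3. ∠ADF = 21°  [C on ray DF]
4. ∠DAF = 99°  [△ADF]

∠DAF = 99°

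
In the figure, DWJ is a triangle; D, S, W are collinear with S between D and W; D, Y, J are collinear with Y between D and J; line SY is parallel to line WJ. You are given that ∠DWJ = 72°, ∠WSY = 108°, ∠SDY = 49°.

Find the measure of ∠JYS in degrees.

1. ∠DSY = 72°  [SY∥WJ, corresponding at S]
2. ∠DYS = 59°  [△DSY]
3. ∠JYS = 121°  [linear pair at Y on DJ]

∠JYS = 121°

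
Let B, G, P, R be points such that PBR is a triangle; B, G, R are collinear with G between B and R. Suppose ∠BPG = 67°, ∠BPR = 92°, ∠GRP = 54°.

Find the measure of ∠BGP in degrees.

∠BGP = 79°

1. ∠BRP = 54°  [G on ray RB]
2. ∠PBR = 34°  [△PBR]
3. ∠GBP = 34°  [G on ray BR]
4. ∠BGP = 79°  [△PBG]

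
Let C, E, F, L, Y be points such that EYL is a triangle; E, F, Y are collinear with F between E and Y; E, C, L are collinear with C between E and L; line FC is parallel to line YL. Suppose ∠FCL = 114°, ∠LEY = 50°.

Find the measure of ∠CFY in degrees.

1. ∠ECF = 66°  [linear pair at C on EL]
2. ∠CEF = 50°  [F on EY, C on EL]
3. ∠CFE = 64°  [△EFC]
4. ∠CFY = 116°  [linear pair at F on EY]

∠CFY = 116°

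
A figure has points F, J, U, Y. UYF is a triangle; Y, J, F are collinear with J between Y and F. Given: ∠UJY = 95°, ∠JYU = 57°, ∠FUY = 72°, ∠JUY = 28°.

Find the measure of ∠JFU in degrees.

1. ∠FYU = 57°  [J on ray YF]
2. ∠UFY = 51°  [△UYF]
3. ∠JFU = 51°  [J on ray FY]

∠JFU = 51°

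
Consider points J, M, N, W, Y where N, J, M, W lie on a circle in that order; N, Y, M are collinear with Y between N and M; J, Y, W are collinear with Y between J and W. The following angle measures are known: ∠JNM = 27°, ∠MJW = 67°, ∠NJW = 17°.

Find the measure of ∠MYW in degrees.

∠MYW = 136°

1. ∠JWM = 27°  [same arc JM]
2. ∠NMW = 17°  [same arc NW]
3. ∠MYW = 136°  [△MYW]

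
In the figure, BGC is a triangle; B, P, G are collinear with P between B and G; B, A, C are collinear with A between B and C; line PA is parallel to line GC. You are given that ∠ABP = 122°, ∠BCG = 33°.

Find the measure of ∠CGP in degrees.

1. ∠CBG = 122°  [P on BG, A on BC]
2. ∠BGC = 25°  [△BGC]
3. ∠CGP = 25°  [P on ray GB]

∠CGP = 25°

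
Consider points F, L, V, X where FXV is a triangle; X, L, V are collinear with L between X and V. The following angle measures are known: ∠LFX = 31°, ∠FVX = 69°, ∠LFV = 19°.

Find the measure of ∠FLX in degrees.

1. ∠FVL = 69°  [L on ray VX]
2. ∠FLV = 92°  [△FLV]
3. ∠FLX = 88°  [linear pair at L on XV]

∠FLX = 88°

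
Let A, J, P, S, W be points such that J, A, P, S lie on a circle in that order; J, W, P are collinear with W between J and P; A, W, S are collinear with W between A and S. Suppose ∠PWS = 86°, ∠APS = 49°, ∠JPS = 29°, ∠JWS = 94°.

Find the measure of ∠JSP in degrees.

∠JSP = 85°

1. ∠ASP = 65°  [△PWS]
2. ∠PAS = 66°  [△APS]
3. ∠PJS = 66°  [same arc PS]
4. ∠JSP = 85°  [△JPS]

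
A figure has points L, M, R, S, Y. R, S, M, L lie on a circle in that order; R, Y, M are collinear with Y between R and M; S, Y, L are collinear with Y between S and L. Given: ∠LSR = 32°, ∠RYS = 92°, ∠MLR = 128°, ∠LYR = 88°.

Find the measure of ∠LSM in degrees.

∠LSM = 20°

1. ∠MRS = 56°  [△RYS]
2. ∠MYS = 88°  [linear pair at Y on RM]
3. ∠MSR = 52°  [cyclic RSML, opposite ∠S+∠L]
4. ∠RMS = 72°  [△RSM]
5. ∠LSM = 20°  [△SYM]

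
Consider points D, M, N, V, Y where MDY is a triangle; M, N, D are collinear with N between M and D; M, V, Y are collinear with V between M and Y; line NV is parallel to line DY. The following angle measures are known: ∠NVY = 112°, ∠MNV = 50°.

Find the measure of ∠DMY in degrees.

1. ∠MVN = 68°  [linear pair at V on MY]
2. ∠NMV = 62°  [△MNV]
3. ∠DMY = 62°  [N on MD, V on MY]

∠DMY = 62°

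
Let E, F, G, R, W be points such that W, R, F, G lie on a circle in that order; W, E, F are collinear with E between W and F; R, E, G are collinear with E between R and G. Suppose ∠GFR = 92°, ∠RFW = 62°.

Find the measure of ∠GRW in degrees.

∠GRW = 30°

1. ∠GWR = 88°  [cyclic WRFG, opposite ∠W+∠F]
2. ∠RGW = 62°  [same arc WR]
3. ∠GRW = 30°  [△WRG]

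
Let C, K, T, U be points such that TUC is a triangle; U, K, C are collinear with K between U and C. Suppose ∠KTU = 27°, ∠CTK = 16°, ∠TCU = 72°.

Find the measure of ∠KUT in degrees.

∠KUT = 65°

1. ∠KCT = 72°  [K on ray CU]
2. ∠CKT = 92°  [△TKC]
3. ∠TKU = 88°  [linear pair at K on UC]
4. ∠KUT = 65°  [△TUK]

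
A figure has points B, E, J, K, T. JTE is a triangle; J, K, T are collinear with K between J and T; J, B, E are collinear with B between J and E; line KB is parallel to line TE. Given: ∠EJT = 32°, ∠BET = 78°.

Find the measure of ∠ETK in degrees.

∠ETK = 70°

1. ∠JET = 78°  [B on ray EJ]
2. ∠ETJ = 70°  [△JTE]
3. ∠ETK = 70°  [K on ray TJ]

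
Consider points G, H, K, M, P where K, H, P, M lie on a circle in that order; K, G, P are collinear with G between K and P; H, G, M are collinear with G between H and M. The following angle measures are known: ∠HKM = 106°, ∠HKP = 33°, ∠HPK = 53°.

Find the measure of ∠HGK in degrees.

∠HGK = 126°

1. ∠HMK = 53°  [same arc KH]
2. ∠KHM = 21°  [△KHM]
3. ∠HGK = 126°  [△KGH]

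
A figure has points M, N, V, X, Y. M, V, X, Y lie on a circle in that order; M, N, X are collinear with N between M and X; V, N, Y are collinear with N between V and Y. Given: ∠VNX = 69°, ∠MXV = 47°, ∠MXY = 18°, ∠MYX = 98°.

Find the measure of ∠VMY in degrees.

∠VMY = 115°

1. ∠MYV = 47°  [same arc MV]
2. ∠MVY = 18°  [same arc MY]
3. ∠VMY = 115°  [△MVY]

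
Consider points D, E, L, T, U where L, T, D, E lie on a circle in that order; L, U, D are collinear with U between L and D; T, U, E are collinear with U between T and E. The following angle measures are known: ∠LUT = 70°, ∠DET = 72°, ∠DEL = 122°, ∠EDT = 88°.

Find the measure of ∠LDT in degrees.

1. ∠DUT = 110°  [linear pair at U on LD]
2. ∠DTE = 20°  [△TDE]
3. ∠LDT = 50°  [△TUD]

∠LDT = 50°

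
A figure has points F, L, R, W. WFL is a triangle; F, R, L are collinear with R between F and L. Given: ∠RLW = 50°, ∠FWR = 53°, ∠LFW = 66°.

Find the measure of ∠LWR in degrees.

∠LWR = 11°

1. ∠RFW = 66°  [R on ray FL]
2. ∠FRW = 61°  [△WFR]
3. ∠LRW = 119°  [linear pair at R on FL]
4. ∠LWR = 11°  [△WRL]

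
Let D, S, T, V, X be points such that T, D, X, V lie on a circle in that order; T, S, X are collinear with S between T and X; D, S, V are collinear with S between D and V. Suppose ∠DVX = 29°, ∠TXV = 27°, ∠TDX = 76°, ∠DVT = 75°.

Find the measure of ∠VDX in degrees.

∠VDX = 49°

1. ∠TVX = 104°  [cyclic TDXV, opposite ∠D+∠V]
2. ∠VTX = 49°  [△TXV]
3. ∠VDX = 49°  [same arc XV]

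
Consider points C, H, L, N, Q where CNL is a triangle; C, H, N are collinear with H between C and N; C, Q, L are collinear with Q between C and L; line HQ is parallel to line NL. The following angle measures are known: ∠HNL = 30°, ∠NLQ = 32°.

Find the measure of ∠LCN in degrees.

∠LCN = 118°

1. ∠CNL = 30°  [H on ray NC]
2. ∠CLN = 32°  [Q on ray LC]
3. ∠LCN = 118°  [△CNL]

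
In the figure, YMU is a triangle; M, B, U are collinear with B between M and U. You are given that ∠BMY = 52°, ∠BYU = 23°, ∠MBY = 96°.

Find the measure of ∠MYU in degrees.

1. ∠UMY = 52°  [B on ray MU]
2. ∠UBY = 84°  [linear pair at B on MU]
3. ∠BUY = 73°  [△YBU]
4. ∠MUY = 73°  [B on ray UM]
5. ∠MYU = 55°  [△YMU]

∠MYU = 55°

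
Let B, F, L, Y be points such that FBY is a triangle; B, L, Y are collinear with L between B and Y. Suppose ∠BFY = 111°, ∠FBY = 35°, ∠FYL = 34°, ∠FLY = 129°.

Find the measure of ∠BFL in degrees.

∠BFL = 94°

1. ∠FBL = 35°  [L on ray BY]
2. ∠BLF = 51°  [linear pair at L on BY]
3. ∠BFL = 94°  [△FBL]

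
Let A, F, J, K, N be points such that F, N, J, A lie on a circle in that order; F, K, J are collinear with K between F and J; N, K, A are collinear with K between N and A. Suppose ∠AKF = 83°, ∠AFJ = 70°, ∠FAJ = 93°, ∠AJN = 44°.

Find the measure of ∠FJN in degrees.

1. ∠JKN = 83°  [vertical angles at K]
2. ∠ANJ = 70°  [same arc JA]
3. ∠FJN = 27°  [△NKJ]

∠FJN = 27°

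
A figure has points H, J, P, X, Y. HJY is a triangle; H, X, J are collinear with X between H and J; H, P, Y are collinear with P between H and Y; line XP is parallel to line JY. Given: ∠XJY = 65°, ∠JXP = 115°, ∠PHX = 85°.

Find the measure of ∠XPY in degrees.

∠XPY = 150°

1. ∠HXP = 65°  [linear pair at X on HJ]
2. ∠HPX = 30°  [△HXP]
3. ∠XPY = 150°  [linear pair at P on HY]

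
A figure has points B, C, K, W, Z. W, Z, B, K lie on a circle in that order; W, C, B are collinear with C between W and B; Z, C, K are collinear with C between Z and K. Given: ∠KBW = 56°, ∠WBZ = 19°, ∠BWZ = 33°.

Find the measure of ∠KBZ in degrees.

1. ∠KZW = 56°  [same arc WK]
2. ∠WKZ = 19°  [same arc WZ]
3. ∠KWZ = 105°  [△WZK]
4. ∠KBZ = 75°  [cyclic WZBK, opposite ∠W+∠B]

∠KBZ = 75°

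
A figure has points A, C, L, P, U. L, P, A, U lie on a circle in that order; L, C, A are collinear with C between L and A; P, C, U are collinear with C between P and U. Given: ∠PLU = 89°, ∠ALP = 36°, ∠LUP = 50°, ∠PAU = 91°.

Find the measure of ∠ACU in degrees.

∠ACU = 103°

1. ∠LPU = 41°  [△LPU]
2. ∠AUP = 36°  [same arc PA]
3. ∠LAU = 41°  [same arc LU]
4. ∠ACU = 103°  [△ACU]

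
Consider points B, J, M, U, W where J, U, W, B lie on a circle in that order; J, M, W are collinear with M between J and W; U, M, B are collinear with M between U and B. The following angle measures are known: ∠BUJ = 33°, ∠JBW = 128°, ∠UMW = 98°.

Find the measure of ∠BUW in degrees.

1. ∠BWJ = 33°  [same arc JB]
2. ∠BJW = 19°  [△JWB]
3. ∠BUW = 19°  [same arc WB]

∠BUW = 19°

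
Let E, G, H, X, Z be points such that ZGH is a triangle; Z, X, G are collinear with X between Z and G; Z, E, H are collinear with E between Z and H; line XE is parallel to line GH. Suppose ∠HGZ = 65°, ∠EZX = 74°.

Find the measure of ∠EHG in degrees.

1. ∠EXZ = 65°  [XE∥GH, corresponding at X]
2. ∠XEZ = 41°  [△ZXE]
3. ∠HEX = 139°  [linear pair at E on ZH]
4. ∠EHG = 41°  [XE∥GH, co-interior at H–E]

∠EHG = 41°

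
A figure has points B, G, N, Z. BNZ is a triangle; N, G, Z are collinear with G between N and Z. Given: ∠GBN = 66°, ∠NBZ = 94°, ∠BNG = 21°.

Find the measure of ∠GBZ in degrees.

1. ∠BGN = 93°  [△BNG]
2. ∠BNZ = 21°  [G on ray NZ]
3. ∠BGZ = 87°  [linear pair at G on NZ]
4. ∠BZN = 65°  [△BNZ]
5. ∠BZG = 65°  [G on ray ZN]
6. ∠GBZ = 28°  [△BGZ]

∠GBZ = 28°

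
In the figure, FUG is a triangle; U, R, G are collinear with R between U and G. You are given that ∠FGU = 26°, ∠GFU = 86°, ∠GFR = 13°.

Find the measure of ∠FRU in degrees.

1. ∠FGR = 26°  [R on ray GU]
2. ∠FRG = 141°  [△FRG]
3. ∠FRU = 39°  [linear pair at R on UG]

∠FRU = 39°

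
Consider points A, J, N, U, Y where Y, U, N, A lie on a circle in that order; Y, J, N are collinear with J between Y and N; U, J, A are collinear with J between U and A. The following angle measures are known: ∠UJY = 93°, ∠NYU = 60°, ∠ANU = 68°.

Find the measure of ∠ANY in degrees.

1. ∠AJN = 93°  [vertical angles at J]
2. ∠NAU = 60°  [same arc UN]
3. ∠ANY = 27°  [△NJA]

∠ANY = 27°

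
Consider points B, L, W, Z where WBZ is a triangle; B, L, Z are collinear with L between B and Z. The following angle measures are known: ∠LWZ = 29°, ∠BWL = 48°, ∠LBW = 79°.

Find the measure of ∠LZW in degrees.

1. ∠BLW = 53°  [△WBL]
2. ∠WLZ = 127°  [linear pair at L on BZ]
3. ∠LZW = 24°  [△WLZ]

∠LZW = 24°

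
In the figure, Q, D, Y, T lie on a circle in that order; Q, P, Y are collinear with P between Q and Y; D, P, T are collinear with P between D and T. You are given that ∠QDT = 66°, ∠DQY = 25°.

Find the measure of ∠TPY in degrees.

1. ∠QYT = 66°  [same arc QT]
2. ∠DTY = 25°  [same arc DY]
3. ∠TPY = 89°  [△YPT]

∠TPY = 89°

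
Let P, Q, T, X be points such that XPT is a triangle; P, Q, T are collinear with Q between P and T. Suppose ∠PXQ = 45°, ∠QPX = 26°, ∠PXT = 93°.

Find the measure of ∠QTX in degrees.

∠QTX = 61°

1. ∠TPX = 26°  [Q on ray PT]
2. ∠PTX = 61°  [△XPT]
3. ∠QTX = 61°  [Q on ray TP]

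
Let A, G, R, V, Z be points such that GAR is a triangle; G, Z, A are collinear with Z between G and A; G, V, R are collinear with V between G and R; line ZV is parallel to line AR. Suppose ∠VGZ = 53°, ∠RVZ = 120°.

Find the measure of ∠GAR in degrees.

∠GAR = 67°

1. ∠GVZ = 60°  [linear pair at V on GR]
2. ∠GZV = 67°  [△GZV]
3. ∠GAR = 67°  [ZV∥AR, corresponding at Z]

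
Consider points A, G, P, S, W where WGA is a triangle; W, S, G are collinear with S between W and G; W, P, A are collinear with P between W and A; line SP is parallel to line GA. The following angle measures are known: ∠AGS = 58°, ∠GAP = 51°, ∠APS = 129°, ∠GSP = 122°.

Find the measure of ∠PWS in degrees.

∠PWS = 71°

1. ∠SPW = 51°  [linear pair at P on WA]
2. ∠PSW = 58°  [linear pair at S on WG]
3. ∠PWS = 71°  [△WSP]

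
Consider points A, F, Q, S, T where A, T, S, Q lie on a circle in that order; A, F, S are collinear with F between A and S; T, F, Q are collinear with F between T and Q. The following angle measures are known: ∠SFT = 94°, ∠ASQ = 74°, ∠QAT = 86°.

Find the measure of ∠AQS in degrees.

1. ∠AFQ = 94°  [vertical angles at F]
2. ∠ATQ = 74°  [same arc AQ]
3. ∠AQT = 20°  [△ATQ]
4. ∠QAS = 66°  [△AFQ]
5. ∠AQS = 40°  [△ASQ]

∠AQS = 40°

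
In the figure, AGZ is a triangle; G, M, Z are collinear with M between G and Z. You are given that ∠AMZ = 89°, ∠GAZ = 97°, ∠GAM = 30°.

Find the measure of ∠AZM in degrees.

1. ∠AMG = 91°  [linear pair at M on GZ]
2. ∠AGM = 59°  [△AGM]
3. ∠AGZ = 59°  [M on ray GZ]
4. ∠AZG = 24°  [△AGZ]
5. ∠AZM = 24°  [M on ray ZG]

∠AZM = 24°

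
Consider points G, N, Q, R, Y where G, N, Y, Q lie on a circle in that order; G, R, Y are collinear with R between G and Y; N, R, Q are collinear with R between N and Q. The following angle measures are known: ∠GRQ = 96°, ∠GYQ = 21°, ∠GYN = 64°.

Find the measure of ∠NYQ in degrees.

1. ∠NRY = 96°  [vertical angles at R]
2. ∠QRY = 84°  [linear pair at R on GY]
3. ∠NQY = 75°  [△YRQ]
4. ∠QNY = 20°  [△NRY]
5. ∠NYQ = 85°  [△NYQ]

∠NYQ = 85°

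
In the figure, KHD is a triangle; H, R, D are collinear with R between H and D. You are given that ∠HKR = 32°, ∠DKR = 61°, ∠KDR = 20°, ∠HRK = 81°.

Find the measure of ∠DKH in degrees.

∠DKH = 93°

1. ∠KHR = 67°  [△KHR]
2. ∠HDK = 20°  [R on ray DH]
3. ∠DHK = 67°  [R on ray HD]
4. ∠DKH = 93°  [△KHD]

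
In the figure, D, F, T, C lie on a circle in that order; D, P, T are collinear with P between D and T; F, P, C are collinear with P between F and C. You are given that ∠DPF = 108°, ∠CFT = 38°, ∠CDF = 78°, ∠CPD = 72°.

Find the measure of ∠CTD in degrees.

1. ∠CPT = 108°  [vertical angles at P]
2. ∠CTF = 102°  [cyclic DFTC, opposite ∠D+∠T]
3. ∠FCT = 40°  [△FTC]
4. ∠CTD = 32°  [△TPC]

∠CTD = 32°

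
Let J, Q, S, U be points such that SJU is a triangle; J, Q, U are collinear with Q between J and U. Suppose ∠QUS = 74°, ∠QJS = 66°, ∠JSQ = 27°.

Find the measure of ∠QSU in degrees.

1. ∠JQS = 87°  [△SJQ]
2. ∠SQU = 93°  [linear pair at Q on JU]
3. ∠QSU = 13°  [△SQU]

∠QSU = 13°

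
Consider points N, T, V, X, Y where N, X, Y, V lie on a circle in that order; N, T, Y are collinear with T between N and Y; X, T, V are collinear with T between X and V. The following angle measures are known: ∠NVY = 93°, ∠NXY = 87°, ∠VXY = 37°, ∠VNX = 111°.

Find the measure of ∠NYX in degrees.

∠NYX = 19°

1. ∠VYX = 69°  [cyclic NXYV, opposite ∠N+∠Y]
2. ∠XVY = 74°  [△XYV]
3. ∠XNY = 74°  [same arc XY]
4. ∠NYX = 19°  [△NXY]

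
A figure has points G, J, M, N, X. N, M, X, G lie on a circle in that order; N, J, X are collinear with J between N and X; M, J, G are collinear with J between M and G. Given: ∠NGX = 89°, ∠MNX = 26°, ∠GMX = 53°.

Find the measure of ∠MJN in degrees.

∠MJN = 116°

1. ∠NMX = 91°  [cyclic NMXG, opposite ∠M+∠G]
2. ∠MXN = 63°  [△NMX]
3. ∠MJX = 64°  [△MJX]
4. ∠MJN = 116°  [linear pair at J on NX]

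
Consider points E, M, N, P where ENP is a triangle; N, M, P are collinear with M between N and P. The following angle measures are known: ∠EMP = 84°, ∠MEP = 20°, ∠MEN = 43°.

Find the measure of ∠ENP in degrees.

∠ENP = 41°

1. ∠EMN = 96°  [linear pair at M on NP]
2. ∠ENM = 41°  [△ENM]
3. ∠ENP = 41°  [M on ray NP]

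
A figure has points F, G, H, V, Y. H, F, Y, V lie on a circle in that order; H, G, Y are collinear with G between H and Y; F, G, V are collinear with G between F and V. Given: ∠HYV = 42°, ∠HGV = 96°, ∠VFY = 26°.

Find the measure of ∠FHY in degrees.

∠FHY = 54°

1. ∠HFV = 42°  [same arc HV]
2. ∠FGY = 96°  [vertical angles at G]
3. ∠FGH = 84°  [linear pair at G on HY]
4. ∠FHY = 54°  [△HGF]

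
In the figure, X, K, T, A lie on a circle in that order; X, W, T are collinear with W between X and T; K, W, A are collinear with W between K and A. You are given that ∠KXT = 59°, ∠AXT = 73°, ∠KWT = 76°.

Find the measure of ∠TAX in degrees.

∠TAX = 90°

1. ∠AKT = 73°  [same arc TA]
2. ∠KTX = 31°  [△KWT]
3. ∠TKX = 90°  [△XKT]
4. ∠TAX = 90°  [cyclic XKTA, opposite ∠K+∠A]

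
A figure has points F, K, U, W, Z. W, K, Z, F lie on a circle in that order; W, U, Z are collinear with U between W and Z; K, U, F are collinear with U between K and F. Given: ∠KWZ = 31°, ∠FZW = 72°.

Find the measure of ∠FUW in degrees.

1. ∠KFZ = 31°  [same arc KZ]
2. ∠FUZ = 77°  [△ZUF]
3. ∠FUW = 103°  [linear pair at U on WZ]

∠FUW = 103°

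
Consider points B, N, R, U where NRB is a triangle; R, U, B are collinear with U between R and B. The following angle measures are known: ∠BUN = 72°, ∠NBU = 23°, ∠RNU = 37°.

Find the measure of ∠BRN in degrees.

1. ∠NUR = 108°  [linear pair at U on RB]
2. ∠NRU = 35°  [△NRU]
3. ∠BRN = 35°  [U on ray RB]

∠BRN = 35°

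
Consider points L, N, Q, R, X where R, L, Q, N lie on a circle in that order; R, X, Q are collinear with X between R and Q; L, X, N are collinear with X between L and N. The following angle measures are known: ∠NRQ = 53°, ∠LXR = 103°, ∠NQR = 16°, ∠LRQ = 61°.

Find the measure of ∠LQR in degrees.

1. ∠NLQ = 53°  [same arc QN]
2. ∠LXQ = 77°  [linear pair at X on RQ]
3. ∠LQR = 50°  [△LXQ]

∠LQR = 50°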